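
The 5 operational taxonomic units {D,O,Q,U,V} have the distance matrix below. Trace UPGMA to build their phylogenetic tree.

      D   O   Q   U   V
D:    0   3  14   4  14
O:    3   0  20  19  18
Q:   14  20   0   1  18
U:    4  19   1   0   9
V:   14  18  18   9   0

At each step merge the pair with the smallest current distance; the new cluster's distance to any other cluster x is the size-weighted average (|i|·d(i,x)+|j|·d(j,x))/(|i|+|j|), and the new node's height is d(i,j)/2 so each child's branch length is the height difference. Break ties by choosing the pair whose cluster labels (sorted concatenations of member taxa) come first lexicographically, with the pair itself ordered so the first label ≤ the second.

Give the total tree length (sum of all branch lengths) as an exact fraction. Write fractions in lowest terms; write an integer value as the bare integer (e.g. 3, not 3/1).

iteration 1: select Q,U (d=1); attach at lengths (1/2, 1/2); label the merged cluster QU
  updated: d(D,QU)=9, d(O,QU)=39/2, d(QU,V)=27/2
iteration 2: select D,O (d=3); attach at lengths (3/2, 3/2); label the merged cluster DO
  updated: d(DO,QU)=57/4, d(DO,V)=16
iteration 3: select QU,V (d=27/2); attach at lengths (25/4, 27/4); label the merged cluster QUV
  updated: d(DO,QUV)=89/6
iteration 4: select DO,QUV (d=89/6); attach at lengths (71/12, 2/3); label the merged cluster DOQUV
final tree: ((D:3/2,O:3/2):71/12,((Q:1/2,U:1/2):25/4,V:27/4):2/3)
total length: 283/12

283/12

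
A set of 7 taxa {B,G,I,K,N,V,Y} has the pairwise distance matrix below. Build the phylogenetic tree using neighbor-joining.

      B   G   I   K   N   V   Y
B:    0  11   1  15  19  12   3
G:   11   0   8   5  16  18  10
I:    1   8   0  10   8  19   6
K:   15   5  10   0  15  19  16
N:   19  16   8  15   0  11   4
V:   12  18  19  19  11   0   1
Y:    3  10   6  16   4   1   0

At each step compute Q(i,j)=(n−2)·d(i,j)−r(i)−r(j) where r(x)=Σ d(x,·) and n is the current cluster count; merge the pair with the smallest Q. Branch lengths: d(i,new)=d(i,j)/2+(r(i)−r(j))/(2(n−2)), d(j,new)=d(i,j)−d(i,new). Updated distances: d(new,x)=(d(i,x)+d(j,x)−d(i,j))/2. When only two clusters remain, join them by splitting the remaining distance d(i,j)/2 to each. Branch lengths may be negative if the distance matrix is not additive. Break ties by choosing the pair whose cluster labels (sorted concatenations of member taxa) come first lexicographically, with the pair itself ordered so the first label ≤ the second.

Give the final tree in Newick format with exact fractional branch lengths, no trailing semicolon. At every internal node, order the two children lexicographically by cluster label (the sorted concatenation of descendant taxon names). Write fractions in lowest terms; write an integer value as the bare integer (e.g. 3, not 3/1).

(((((B:9/8,I:-1/8):11/4,(G:13/10,K:37/10):21/4):71/16,N:73/16):39/16,V:69/16):-53/32,Y:-53/32)

step 1: merge (G,K) at d=5, Q=-123; branch lengths G→13/10, K→37/10; new cluster GK
  updated: d(B,GK)=21/2, d(GK,I)=13/2, d(GK,N)=13, d(GK,V)=16, d(GK,Y)=21/2
step 2: merge (B,I) at d=1, Q=-82; branch lengths B→9/8, I→-1/8; new cluster BI
  updated: d(BI,GK)=8, d(BI,N)=13, d(BI,V)=15, d(BI,Y)=4
step 3: merge (BI,GK) at d=8, Q=-127/2; branch lengths BI→11/4, GK→21/4; new cluster BGIK
  updated: d(BGIK,N)=9, d(BGIK,V)=23/2, d(BGIK,Y)=13/4
step 4: merge (BGIK,N) at d=9, Q=-119/4; branch lengths BGIK→71/16, N→73/16; new cluster BGIKN
  updated: d(BGIKN,V)=27/4, d(BGIKN,Y)=-7/8
step 5: merge (BGIKN,V) at d=27/4, Q=-55/8; branch lengths BGIKN→39/16, V→69/16; new cluster BGIKNV
  updated: d(BGIKNV,Y)=-53/16
step 6: merge (BGIKNV,Y) at d=-53/16; branch lengths BGIKNV→-53/32, Y→-53/32; new cluster BGIKNVY
final tree: (((((B:9/8,I:-1/8):11/4,(G:13/10,K:37/10):21/4):71/16,N:73/16):39/16,V:69/16):-53/32,Y:-53/32)
total length: 423/16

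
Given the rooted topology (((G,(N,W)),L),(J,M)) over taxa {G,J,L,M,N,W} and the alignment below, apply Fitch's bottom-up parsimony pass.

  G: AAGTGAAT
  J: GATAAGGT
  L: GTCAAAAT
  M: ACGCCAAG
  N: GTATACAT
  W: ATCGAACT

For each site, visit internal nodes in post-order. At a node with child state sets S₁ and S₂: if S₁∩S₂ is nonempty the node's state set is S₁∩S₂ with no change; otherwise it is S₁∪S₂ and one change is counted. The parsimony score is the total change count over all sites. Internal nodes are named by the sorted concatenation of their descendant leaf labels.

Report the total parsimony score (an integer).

20

NW@0: {G} ∪ {A} = {A,G} (union, +1)
GNW@0: {A} ∩ {A,G} = {A} (intersection, +0)
GLNW@0: {A} ∪ {G} = {A,G} (union, +1)
JM@0: {G} ∪ {A} = {A,G} (union, +1)
GJLMNW@0: {A,G} ∩ {A,G} = {A,G} (intersection, +0)
NW@1: {T} ∩ {T} = {T} (intersection, +0)
GNW@1: {A} ∪ {T} = {A,T} (union, +1)
GLNW@1: {A,T} ∩ {T} = {T} (intersection, +0)
JM@1: {A} ∪ {C} = {A,C} (union, +1)
GJLMNW@1: {T} ∪ {A,C} = {A,C,T} (union, +1)
NW@2: {A} ∪ {C} = {A,C} (union, +1)
GNW@2: {G} ∪ {A,C} = {A,C,G} (union, +1)
GLNW@2: {A,C,G} ∩ {C} = {C} (intersection, +0)
JM@2: {T} ∪ {G} = {G,T} (union, +1)
GJLMNW@2: {C} ∪ {G,T} = {C,G,T} (union, +1)
NW@3: {T} ∪ {G} = {G,T} (union, +1)
GNW@3: {T} ∩ {G,T} = {T} (intersection, +0)
GLNW@3: {T} ∪ {A} = {A,T} (union, +1)
JM@3: {A} ∪ {C} = {A,C} (union, +1)
GJLMNW@3: {A,T} ∩ {A,C} = {A} (intersection, +0)
NW@4: {A} ∩ {A} = {A} (intersection, +0)
GNW@4: {G} ∪ {A} = {A,G} (union, +1)
GLNW@4: {A,G} ∩ {A} = {A} (intersection, +0)
JM@4: {A} ∪ {C} = {A,C} (union, +1)
GJLMNW@4: {A} ∩ {A,C} = {A} (intersection, +0)
NW@5: {C} ∪ {A} = {A,C} (union, +1)
GNW@5: {A} ∩ {A,C} = {A} (intersection, +0)
GLNW@5: {A} ∩ {A} = {A} (intersection, +0)
JM@5: {G} ∪ {A} = {A,G} (union, +1)
GJLMNW@5: {A} ∩ {A,G} = {A} (intersection, +0)
NW@6: {A} ∪ {C} = {A,C} (union, +1)
GNW@6: {A} ∩ {A,C} = {A} (intersection, +0)
GLNW@6: {A} ∩ {A} = {A} (intersection, +0)
JM@6: {G} ∪ {A} = {A,G} (union, +1)
GJLMNW@6: {A} ∩ {A,G} = {A} (intersection, +0)
NW@7: {T} ∩ {T} = {T} (intersection, +0)
GNW@7: {T} ∩ {T} = {T} (intersection, +0)
GLNW@7: {T} ∩ {T} = {T} (intersection, +0)
JM@7: {T} ∪ {G} = {G,T} (union, +1)
GJLMNW@7: {T} ∩ {G,T} = {T} (intersection, +0)
per-site changes: [3, 3, 4, 3, 2, 2, 2, 1]; total = 20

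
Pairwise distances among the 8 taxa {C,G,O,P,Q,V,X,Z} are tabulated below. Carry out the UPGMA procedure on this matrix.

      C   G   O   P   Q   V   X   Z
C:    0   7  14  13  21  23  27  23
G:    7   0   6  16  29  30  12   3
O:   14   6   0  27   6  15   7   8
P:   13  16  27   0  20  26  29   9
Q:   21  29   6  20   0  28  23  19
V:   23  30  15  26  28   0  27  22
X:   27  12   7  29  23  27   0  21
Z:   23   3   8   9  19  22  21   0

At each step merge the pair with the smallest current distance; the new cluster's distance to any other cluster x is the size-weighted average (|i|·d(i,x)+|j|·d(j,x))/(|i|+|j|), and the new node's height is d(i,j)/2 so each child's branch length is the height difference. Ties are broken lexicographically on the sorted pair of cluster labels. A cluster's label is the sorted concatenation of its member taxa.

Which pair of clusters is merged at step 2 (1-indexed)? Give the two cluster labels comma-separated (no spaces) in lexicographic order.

O,Q

1. join G+Z (d=3) ⇒ GZ; edges |G|=3/2, |Z|=3/2
  updated: d(C,GZ)=15, d(GZ,O)=7, d(GZ,P)=25/2, d(GZ,Q)=24, d(GZ,V)=26, d(GZ,X)=33/2
2. join O+Q (d=6) ⇒ OQ; edges |O|=3, |Q|=3
  updated: d(C,OQ)=35/2, d(GZ,OQ)=31/2, d(OQ,P)=47/2, d(OQ,V)=43/2, d(OQ,X)=15
3. join GZ+P (d=25/2) ⇒ GPZ; edges |GZ|=19/4, |P|=25/4
  updated: d(C,GPZ)=43/3, d(GPZ,OQ)=109/6, d(GPZ,V)=26, d(GPZ,X)=62/3
4. join C+GPZ (d=43/3) ⇒ CGPZ; edges |C|=43/6, |GPZ|=11/12
  updated: d(CGPZ,OQ)=18, d(CGPZ,V)=101/4, d(CGPZ,X)=89/4
5. join OQ+X (d=15) ⇒ OQX; edges |OQ|=9/2, |X|=15/2
  updated: d(CGPZ,OQX)=233/12, d(OQX,V)=70/3
6. join CGPZ+OQX (d=233/12) ⇒ CGOPQXZ; edges |CGPZ|=61/24, |OQX|=53/24
  updated: d(CGOPQXZ,V)=171/7
7. join CGOPQXZ+V (d=171/7) ⇒ CGOPQVXZ; edges |CGOPQXZ|=421/168, |V|=171/14
final tree: (((C:43/6,((G:3/2,Z:3/2):19/4,P:25/4):11/12):61/24,((O:3,Q:3):9/2,X:15/2):53/24):421/168,V:171/14)
total length: 3335/56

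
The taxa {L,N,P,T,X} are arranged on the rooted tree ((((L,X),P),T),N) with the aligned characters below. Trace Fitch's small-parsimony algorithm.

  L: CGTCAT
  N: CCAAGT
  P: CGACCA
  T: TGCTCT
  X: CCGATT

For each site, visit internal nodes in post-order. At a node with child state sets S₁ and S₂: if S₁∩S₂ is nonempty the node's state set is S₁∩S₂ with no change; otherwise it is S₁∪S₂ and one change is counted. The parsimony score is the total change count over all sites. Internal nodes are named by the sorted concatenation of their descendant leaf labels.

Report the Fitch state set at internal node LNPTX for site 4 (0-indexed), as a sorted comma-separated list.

LX@0: {C} ∩ {C} = {C} (intersection, +0)
LPX@0: {C} ∩ {C} = {C} (intersection, +0)
LPTX@0: {C} ∪ {T} = {C,T} (union, +1)
LNPTX@0: {C,T} ∩ {C} = {C} (intersection, +0)
LX@1: {G} ∪ {C} = {C,G} (union, +1)
LPX@1: {C,G} ∩ {G} = {G} (intersection, +0)
LPTX@1: {G} ∩ {G} = {G} (intersection, +0)
LNPTX@1: {G} ∪ {C} = {C,G} (union, +1)
LX@2: {T} ∪ {G} = {G,T} (union, +1)
LPX@2: {G,T} ∪ {A} = {A,G,T} (union, +1)
LPTX@2: {A,G,T} ∪ {C} = {A,C,G,T} (union, +1)
LNPTX@2: {A,C,G,T} ∩ {A} = {A} (intersection, +0)
LX@3: {C} ∪ {A} = {A,C} (union, +1)
LPX@3: {A,C} ∩ {C} = {C} (intersection, +0)
LPTX@3: {C} ∪ {T} = {C,T} (union, +1)
LNPTX@3: {C,T} ∪ {A} = {A,C,T} (union, +1)
LX@4: {A} ∪ {T} = {A,T} (union, +1)
LPX@4: {A,T} ∪ {C} = {A,C,T} (union, +1)
LPTX@4: {A,C,T} ∩ {C} = {C} (intersection, +0)
LNPTX@4: {C} ∪ {G} = {C,G} (union, +1)
LX@5: {T} ∩ {T} = {T} (intersection, +0)
LPX@5: {T} ∪ {A} = {A,T} (union, +1)
LPTX@5: {A,T} ∩ {T} = {T} (intersection, +0)
LNPTX@5: {T} ∩ {T} = {T} (intersection, +0)
per-site changes: [1, 2, 3, 3, 3, 1]; total = 13

C,G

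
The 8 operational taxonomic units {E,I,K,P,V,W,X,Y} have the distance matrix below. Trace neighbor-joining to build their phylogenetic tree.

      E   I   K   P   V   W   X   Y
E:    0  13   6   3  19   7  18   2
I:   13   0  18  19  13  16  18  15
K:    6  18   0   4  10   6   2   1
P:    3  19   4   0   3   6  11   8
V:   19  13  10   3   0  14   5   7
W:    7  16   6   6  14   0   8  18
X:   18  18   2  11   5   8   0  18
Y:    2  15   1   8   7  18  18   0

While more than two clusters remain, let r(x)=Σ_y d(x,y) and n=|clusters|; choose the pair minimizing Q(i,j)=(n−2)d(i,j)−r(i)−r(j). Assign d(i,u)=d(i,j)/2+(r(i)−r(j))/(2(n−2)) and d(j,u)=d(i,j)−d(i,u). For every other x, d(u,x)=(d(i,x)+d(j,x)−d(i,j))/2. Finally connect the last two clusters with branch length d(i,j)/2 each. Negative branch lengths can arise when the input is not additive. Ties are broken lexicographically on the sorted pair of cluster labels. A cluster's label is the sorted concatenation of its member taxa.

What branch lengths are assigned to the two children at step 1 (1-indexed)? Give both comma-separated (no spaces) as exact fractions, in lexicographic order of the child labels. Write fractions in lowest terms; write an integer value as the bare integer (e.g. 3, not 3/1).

iteration 1: select E,Y (d=2, Q=-125); attach at lengths (11/12, 13/12); label the merged cluster EY
  updated: d(EY,I)=13, d(EY,K)=5/2, d(EY,P)=9/2, d(EY,V)=12, d(EY,W)=23/2, d(EY,X)=17
iteration 2: select K,X (d=2, Q=-187/2); attach at lengths (-17/20, 57/20); label the merged cluster KX
  updated: d(EY,KX)=35/4, d(I,KX)=17, d(KX,P)=13/2, d(KX,V)=13/2, d(KX,W)=6
iteration 3: select EY,I (d=13, Q=-303/4); attach at lengths (95/32, 321/32); label the merged cluster EIY
  updated: d(EIY,KX)=51/8, d(EIY,P)=21/4, d(EIY,V)=6, d(EIY,W)=29/4
iteration 4: select P,V (d=3, Q=-165/4); attach at lengths (1/24, 71/24); label the merged cluster PV
  updated: d(EIY,PV)=33/8, d(KX,PV)=5, d(PV,W)=17/2
iteration 5: select EIY,PV (d=33/8, Q=-217/8); attach at lengths (67/32, 65/32); label the merged cluster EIPVY
  updated: d(EIPVY,KX)=29/8, d(EIPVY,W)=93/16
iteration 6: select EIPVY,KX (d=29/8, Q=-247/16); attach at lengths (55/32, 61/32); label the merged cluster EIKPVXY
  updated: d(EIKPVXY,W)=131/32
iteration 7: select EIKPVXY,W (d=131/32); attach at lengths (131/64, 131/64); label the merged cluster EIKPVWXY
final tree: (((((E:11/12,Y:13/12):95/32,I:321/32):67/32,(P:1/24,V:71/24):65/32):55/32,(K:-17/20,X:57/20):61/32):131/64,W:131/64)
total length: 1019/32

11/12,13/12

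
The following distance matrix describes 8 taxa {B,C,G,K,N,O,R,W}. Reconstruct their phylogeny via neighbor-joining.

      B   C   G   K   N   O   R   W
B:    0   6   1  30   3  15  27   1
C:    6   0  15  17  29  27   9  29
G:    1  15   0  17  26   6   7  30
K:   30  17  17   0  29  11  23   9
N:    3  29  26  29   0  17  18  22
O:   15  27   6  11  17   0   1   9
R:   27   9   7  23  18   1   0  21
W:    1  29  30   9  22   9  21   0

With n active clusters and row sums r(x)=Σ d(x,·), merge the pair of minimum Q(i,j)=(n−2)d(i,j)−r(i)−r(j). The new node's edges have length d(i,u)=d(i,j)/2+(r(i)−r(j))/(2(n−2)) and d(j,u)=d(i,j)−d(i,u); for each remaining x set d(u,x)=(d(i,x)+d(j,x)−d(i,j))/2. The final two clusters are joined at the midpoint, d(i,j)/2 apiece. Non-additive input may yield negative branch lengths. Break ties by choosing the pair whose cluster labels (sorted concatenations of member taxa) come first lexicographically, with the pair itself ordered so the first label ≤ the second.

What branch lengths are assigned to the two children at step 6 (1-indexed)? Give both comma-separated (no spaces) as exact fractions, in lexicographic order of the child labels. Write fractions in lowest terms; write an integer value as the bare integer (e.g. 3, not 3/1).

step 1: merge (B,N) at d=3, Q=-209; branch lengths B→-43/12, N→79/12; new cluster BN
  updated: d(BN,C)=16, d(BN,G)=12, d(BN,K)=28, d(BN,O)=29/2, d(BN,R)=21, d(BN,W)=10
step 2: merge (K,W) at d=9, Q=-168; branch lengths K→21/5, W→24/5; new cluster KW
  updated: d(BN,KW)=29/2, d(C,KW)=37/2, d(G,KW)=19, d(KW,O)=11/2, d(KW,R)=35/2
step 3: merge (KW,O) at d=11/2, Q=-107; branch lengths KW→43/8, O→1/8; new cluster KOW
  updated: d(BN,KOW)=47/4, d(C,KOW)=20, d(G,KOW)=39/4, d(KOW,R)=13/2
step 4: merge (C,R) at d=9, Q=-153/2; branch lengths C→29/4, R→7/4; new cluster CR
  updated: d(BN,CR)=14, d(CR,G)=13/2, d(CR,KOW)=35/4
step 5: merge (BN,KOW) at d=47/4, Q=-89/2; branch lengths BN→31/4, KOW→4; new cluster BKNOW
  updated: d(BKNOW,CR)=11/2, d(BKNOW,G)=5
step 6: merge (BKNOW,CR) at d=11/2, Q=-17; branch lengths BKNOW→2, CR→7/2; new cluster BCKNORW
  updated: d(BCKNORW,G)=3
step 7: merge (BCKNORW,G) at d=3; branch lengths BCKNORW→3/2, G→3/2; new cluster BCGKNORW
final tree: ((((B:-43/12,N:79/12):31/4,((K:21/5,W:24/5):43/8,O:1/8):4):2,(C:29/4,R:7/4):7/2):3/2,G:3/2)
total length: 187/4

2,7/2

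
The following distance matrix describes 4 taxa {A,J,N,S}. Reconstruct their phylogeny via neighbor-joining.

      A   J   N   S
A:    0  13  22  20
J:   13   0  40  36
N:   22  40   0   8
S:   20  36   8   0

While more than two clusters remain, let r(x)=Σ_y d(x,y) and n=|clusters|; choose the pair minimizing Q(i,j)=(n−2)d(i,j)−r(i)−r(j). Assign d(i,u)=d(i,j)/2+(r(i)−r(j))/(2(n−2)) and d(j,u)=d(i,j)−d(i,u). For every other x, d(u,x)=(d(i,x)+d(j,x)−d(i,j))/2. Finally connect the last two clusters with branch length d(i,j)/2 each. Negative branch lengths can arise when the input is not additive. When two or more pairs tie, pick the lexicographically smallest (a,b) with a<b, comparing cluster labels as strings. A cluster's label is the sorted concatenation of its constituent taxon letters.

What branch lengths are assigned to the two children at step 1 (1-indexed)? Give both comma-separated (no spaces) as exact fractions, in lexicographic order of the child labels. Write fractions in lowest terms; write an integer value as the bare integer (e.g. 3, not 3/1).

1. join A+J (d=13, Q=-118) ⇒ AJ; edges |A|=-2, |J|=15
  updated: d(AJ,N)=49/2, d(AJ,S)=43/2
2. join AJ+N (d=49/2, Q=-54) ⇒ AJN; edges |AJ|=19, |N|=11/2
  updated: d(AJN,S)=5/2
3. join AJN+S (d=5/2) ⇒ AJNS; edges |AJN|=5/4, |S|=5/4
final tree: (((A:-2,J:15):19,N:11/2):5/4,S:5/4)
total length: 40

-2,15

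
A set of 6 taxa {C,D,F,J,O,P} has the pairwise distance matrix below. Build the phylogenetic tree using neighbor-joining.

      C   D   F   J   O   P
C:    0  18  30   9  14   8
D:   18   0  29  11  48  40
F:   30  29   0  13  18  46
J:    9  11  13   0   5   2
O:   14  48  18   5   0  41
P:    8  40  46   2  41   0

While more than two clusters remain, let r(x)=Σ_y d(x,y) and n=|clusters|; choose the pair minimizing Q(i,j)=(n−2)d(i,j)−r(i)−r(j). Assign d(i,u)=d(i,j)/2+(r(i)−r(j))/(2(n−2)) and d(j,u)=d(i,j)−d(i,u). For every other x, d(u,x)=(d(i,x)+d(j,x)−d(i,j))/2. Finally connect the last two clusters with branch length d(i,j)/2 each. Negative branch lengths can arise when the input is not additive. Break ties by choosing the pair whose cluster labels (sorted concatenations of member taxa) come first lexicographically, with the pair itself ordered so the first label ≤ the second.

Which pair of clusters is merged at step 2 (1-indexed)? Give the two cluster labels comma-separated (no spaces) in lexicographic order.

C,P

iteration 1: select F,O (d=18, Q=-190); attach at lengths (41/4, 31/4); label the merged cluster FO
  updated: d(C,FO)=13, d(D,FO)=59/2, d(FO,J)=0, d(FO,P)=69/2
iteration 2: select C,P (d=8, Q=-217/2); attach at lengths (-25/12, 121/12); label the merged cluster CP
  updated: d(CP,D)=25, d(CP,FO)=79/4, d(CP,J)=3/2
iteration 3: select CP,D (d=25, Q=-247/4); attach at lengths (123/16, 277/16); label the merged cluster CDP
  updated: d(CDP,FO)=97/8, d(CDP,J)=-25/4
iteration 4: select CDP,FO (d=97/8, Q=-47/8); attach at lengths (47/16, 147/16); label the merged cluster CDFOP
  updated: d(CDFOP,J)=-147/16
iteration 5: select CDFOP,J (d=-147/16); attach at lengths (-147/32, -147/32); label the merged cluster CDFJOP
final tree: ((((C:-25/12,P:121/12):123/16,D:277/16):47/16,(F:41/4,O:31/4):147/16):-147/32,J:-147/32)
total length: 863/16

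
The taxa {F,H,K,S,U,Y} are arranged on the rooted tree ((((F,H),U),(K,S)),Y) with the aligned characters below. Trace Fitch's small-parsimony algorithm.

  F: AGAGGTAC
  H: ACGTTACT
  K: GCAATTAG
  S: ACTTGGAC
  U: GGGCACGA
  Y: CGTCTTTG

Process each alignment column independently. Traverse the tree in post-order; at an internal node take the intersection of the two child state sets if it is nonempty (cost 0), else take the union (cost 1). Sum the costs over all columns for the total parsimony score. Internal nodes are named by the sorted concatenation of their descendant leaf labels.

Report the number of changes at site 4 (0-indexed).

FH@0: {A} ∩ {A} = {A} (intersection, +0)
FHU@0: {A} ∪ {G} = {A,G} (union, +1)
KS@0: {G} ∪ {A} = {A,G} (union, +1)
FHKSU@0: {A,G} ∩ {A,G} = {A,G} (intersection, +0)
FHKSUY@0: {A,G} ∪ {C} = {A,C,G} (union, +1)
FH@1: {G} ∪ {C} = {C,G} (union, +1)
FHU@1: {C,G} ∩ {G} = {G} (intersection, +0)
KS@1: {C} ∩ {C} = {C} (intersection, +0)
FHKSU@1: {G} ∪ {C} = {C,G} (union, +1)
FHKSUY@1: {C,G} ∩ {G} = {G} (intersection, +0)
FH@2: {A} ∪ {G} = {A,G} (union, +1)
FHU@2: {A,G} ∩ {G} = {G} (intersection, +0)
KS@2: {A} ∪ {T} = {A,T} (union, +1)
FHKSU@2: {G} ∪ {A,T} = {A,G,T} (union, +1)
FHKSUY@2: {A,G,T} ∩ {T} = {T} (intersection, +0)
FH@3: {G} ∪ {T} = {G,T} (union, +1)
FHU@3: {G,T} ∪ {C} = {C,G,T} (union, +1)
KS@3: {A} ∪ {T} = {A,T} (union, +1)
FHKSU@3: {C,G,T} ∩ {A,T} = {T} (intersection, +0)
FHKSUY@3: {T} ∪ {C} = {C,T} (union, +1)
FH@4: {G} ∪ {T} = {G,T} (union, +1)
FHU@4: {G,T} ∪ {A} = {A,G,T} (union, +1)
KS@4: {T} ∪ {G} = {G,T} (union, +1)
FHKSU@4: {A,G,T} ∩ {G,T} = {G,T} (intersection, +0)
FHKSUY@4: {G,T} ∩ {T} = {T} (intersection, +0)
FH@5: {T} ∪ {A} = {A,T} (union, +1)
FHU@5: {A,T} ∪ {C} = {A,C,T} (union, +1)
KS@5: {T} ∪ {G} = {G,T} (union, +1)
FHKSU@5: {A,C,T} ∩ {G,T} = {T} (intersection, +0)
FHKSUY@5: {T} ∩ {T} = {T} (intersection, +0)
FH@6: {A} ∪ {C} = {A,C} (union, +1)
FHU@6: {A,C} ∪ {G} = {A,C,G} (union, +1)
KS@6: {A} ∩ {A} = {A} (intersection, +0)
FHKSU@6: {A,C,G} ∩ {A} = {A} (intersection, +0)
FHKSUY@6: {A} ∪ {T} = {A,T} (union, +1)
FH@7: {C} ∪ {T} = {C,T} (union, +1)
FHU@7: {C,T} ∪ {A} = {A,C,T} (union, +1)
KS@7: {G} ∪ {C} = {C,G} (union, +1)
FHKSU@7: {A,C,T} ∩ {C,G} = {C} (intersection, +0)
FHKSUY@7: {C} ∪ {G} = {C,G} (union, +1)
per-site changes: [3, 2, 3, 4, 3, 3, 3, 4]; total = 25

3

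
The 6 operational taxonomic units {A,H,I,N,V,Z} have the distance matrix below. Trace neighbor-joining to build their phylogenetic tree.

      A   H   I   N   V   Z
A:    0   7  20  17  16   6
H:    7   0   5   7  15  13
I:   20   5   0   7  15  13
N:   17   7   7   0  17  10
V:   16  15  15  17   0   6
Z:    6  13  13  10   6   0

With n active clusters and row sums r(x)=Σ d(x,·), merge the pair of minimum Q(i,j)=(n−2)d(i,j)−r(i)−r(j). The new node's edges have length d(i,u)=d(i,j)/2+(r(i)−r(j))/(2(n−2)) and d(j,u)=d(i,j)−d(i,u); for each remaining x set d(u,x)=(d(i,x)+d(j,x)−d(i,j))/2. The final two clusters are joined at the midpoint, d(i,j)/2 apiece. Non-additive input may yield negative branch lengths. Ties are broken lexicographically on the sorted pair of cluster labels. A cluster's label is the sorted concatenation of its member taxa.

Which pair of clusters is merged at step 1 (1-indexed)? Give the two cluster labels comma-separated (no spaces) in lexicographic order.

V,Z

iteration 1: select V,Z (d=6, Q=-93); attach at lengths (45/8, 3/8); label the merged cluster VZ
  updated: d(A,VZ)=8, d(H,VZ)=11, d(I,VZ)=11, d(N,VZ)=21/2
iteration 2: select A,VZ (d=8, Q=-137/2); attach at lengths (71/12, 25/12); label the merged cluster AVZ
  updated: d(AVZ,H)=5, d(AVZ,I)=23/2, d(AVZ,N)=39/4
iteration 3: select AVZ,H (d=5, Q=-133/4); attach at lengths (77/16, 3/16); label the merged cluster AHVZ
  updated: d(AHVZ,I)=23/4, d(AHVZ,N)=47/8
iteration 4: select AHVZ,I (d=23/4, Q=-149/8); attach at lengths (37/16, 55/16); label the merged cluster AHIVZ
  updated: d(AHIVZ,N)=57/16
iteration 5: select AHIVZ,N (d=57/16); attach at lengths (57/32, 57/32); label the merged cluster AHINVZ
final tree: ((((A:71/12,(V:45/8,Z:3/8):25/12):77/16,H:3/16):37/16,I:55/16):57/32,N:57/32)
total length: 453/16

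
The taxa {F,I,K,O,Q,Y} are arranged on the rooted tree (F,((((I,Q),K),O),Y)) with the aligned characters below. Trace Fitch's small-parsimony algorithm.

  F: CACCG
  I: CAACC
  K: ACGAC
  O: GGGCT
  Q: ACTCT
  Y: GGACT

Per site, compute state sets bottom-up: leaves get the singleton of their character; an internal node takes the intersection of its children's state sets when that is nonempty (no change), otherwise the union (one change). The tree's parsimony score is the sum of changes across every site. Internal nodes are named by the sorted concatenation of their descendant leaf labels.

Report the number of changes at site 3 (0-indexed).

IQ@0: {C} ∪ {A} = {A,C} (union, +1)
IKQ@0: {A,C} ∩ {A} = {A} (intersection, +0)
IKOQ@0: {A} ∪ {G} = {A,G} (union, +1)
IKOQY@0: {A,G} ∩ {G} = {G} (intersection, +0)
FIKOQY@0: {C} ∪ {G} = {C,G} (union, +1)
IQ@1: {A} ∪ {C} = {A,C} (union, +1)
IKQ@1: {A,C} ∩ {C} = {C} (intersection, +0)
IKOQ@1: {C} ∪ {G} = {C,G} (union, +1)
IKOQY@1: {C,G} ∩ {G} = {G} (intersection, +0)
FIKOQY@1: {A} ∪ {G} = {A,G} (union, +1)
IQ@2: {A} ∪ {T} = {A,T} (union, +1)
IKQ@2: {A,T} ∪ {G} = {A,G,T} (union, +1)
IKOQ@2: {A,G,T} ∩ {G} = {G} (intersection, +0)
IKOQY@2: {G} ∪ {A} = {A,G} (union, +1)
FIKOQY@2: {C} ∪ {A,G} = {A,C,G} (union, +1)
IQ@3: {C} ∩ {C} = {C} (intersection, +0)
IKQ@3: {C} ∪ {A} = {A,C} (union, +1)
IKOQ@3: {A,C} ∩ {C} = {C} (intersection, +0)
IKOQY@3: {C} ∩ {C} = {C} (intersection, +0)
FIKOQY@3: {C} ∩ {C} = {C} (intersection, +0)
IQ@4: {C} ∪ {T} = {C,T} (union, +1)
IKQ@4: {C,T} ∩ {C} = {C} (intersection, +0)
IKOQ@4: {C} ∪ {T} = {C,T} (union, +1)
IKOQY@4: {C,T} ∩ {T} = {T} (intersection, +0)
FIKOQY@4: {G} ∪ {T} = {G,T} (union, +1)
per-site changes: [3, 3, 4, 1, 3]; total = 14

1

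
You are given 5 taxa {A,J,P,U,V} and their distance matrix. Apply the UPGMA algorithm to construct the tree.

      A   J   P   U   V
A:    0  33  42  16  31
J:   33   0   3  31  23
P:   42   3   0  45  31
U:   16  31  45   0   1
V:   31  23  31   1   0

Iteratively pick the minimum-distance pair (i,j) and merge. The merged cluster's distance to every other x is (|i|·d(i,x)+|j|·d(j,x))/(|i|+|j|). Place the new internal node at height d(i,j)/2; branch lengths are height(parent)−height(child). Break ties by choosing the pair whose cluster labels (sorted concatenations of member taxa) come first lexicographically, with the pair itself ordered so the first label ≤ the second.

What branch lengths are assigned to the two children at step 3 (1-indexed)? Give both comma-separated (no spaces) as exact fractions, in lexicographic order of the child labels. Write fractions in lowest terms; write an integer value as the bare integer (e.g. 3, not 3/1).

47/4,45/4

step 1: merge (U,V) at d=1; branch lengths U→1/2, V→1/2; new cluster UV
  updated: d(A,UV)=47/2, d(J,UV)=27, d(P,UV)=38
step 2: merge (J,P) at d=3; branch lengths J→3/2, P→3/2; new cluster JP
  updated: d(A,JP)=75/2, d(JP,UV)=65/2
step 3: merge (A,UV) at d=47/2; branch lengths A→47/4, UV→45/4; new cluster AUV
  updated: d(AUV,JP)=205/6
step 4: merge (AUV,JP) at d=205/6; branch lengths AUV→16/3, JP→187/12; new cluster AJPUV
final tree: ((A:47/4,(U:1/2,V:1/2):45/4):16/3,(J:3/2,P:3/2):187/12)
total length: 575/12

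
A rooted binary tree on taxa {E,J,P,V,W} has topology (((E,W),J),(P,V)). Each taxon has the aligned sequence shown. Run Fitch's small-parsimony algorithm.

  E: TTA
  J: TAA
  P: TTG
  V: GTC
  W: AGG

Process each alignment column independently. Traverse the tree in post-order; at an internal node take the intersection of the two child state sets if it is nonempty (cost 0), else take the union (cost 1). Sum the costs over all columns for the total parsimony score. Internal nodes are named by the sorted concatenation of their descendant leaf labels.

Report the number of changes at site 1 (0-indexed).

[col 0] EW: children E:{T}, W:{A} ∪→ {A,T}; cost 1
[col 0] EJW: children EW:{A,T}, J:{T} ∩→ {T}; cost 0
[col 0] PV: children P:{T}, V:{G} ∪→ {G,T}; cost 1
[col 0] EJPVW: children EJW:{T}, PV:{G,T} ∩→ {T}; cost 0
[col 1] EW: children E:{T}, W:{G} ∪→ {G,T}; cost 1
[col 1] EJW: children EW:{G,T}, J:{A} ∪→ {A,G,T}; cost 1
[col 1] PV: children P:{T}, V:{T} ∩→ {T}; cost 0
[col 1] EJPVW: children EJW:{A,G,T}, PV:{T} ∩→ {T}; cost 0
[col 2] EW: children E:{A}, W:{G} ∪→ {A,G}; cost 1
[col 2] EJW: children EW:{A,G}, J:{A} ∩→ {A}; cost 0
[col 2] PV: children P:{G}, V:{C} ∪→ {C,G}; cost 1
[col 2] EJPVW: children EJW:{A}, PV:{C,G} ∪→ {A,C,G}; cost 1
per-site changes: [2, 2, 3]; total = 7

2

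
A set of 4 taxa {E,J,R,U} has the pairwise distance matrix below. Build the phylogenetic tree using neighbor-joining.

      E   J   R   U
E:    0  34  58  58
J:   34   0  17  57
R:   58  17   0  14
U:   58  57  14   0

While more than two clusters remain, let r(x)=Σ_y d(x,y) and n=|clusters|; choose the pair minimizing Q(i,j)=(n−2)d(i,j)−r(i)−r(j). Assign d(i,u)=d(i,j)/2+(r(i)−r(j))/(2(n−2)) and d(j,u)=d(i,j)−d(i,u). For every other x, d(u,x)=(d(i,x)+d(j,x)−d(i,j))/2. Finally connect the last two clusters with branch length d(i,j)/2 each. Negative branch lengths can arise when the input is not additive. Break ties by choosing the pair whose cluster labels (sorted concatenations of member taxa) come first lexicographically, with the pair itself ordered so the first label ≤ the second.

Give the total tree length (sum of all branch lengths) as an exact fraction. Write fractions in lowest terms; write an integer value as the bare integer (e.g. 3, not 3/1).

143/2

1. join E+J (d=34, Q=-190) ⇒ EJ; edges |E|=55/2, |J|=13/2
  updated: d(EJ,R)=41/2, d(EJ,U)=81/2
2. join EJ+R (d=41/2, Q=-75) ⇒ EJR; edges |EJ|=47/2, |R|=-3
  updated: d(EJR,U)=17
3. join EJR+U (d=17) ⇒ EJRU; edges |EJR|=17/2, |U|=17/2
final tree: (((E:55/2,J:13/2):47/2,R:-3):17/2,U:17/2)
total length: 143/2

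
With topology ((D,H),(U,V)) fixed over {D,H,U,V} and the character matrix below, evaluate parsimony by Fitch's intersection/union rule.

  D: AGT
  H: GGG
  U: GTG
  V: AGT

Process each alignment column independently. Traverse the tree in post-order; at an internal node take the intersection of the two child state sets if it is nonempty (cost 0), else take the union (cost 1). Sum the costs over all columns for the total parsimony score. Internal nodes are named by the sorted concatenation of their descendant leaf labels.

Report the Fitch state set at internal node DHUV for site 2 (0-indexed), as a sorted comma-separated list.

[col 0] DH: children D:{A}, H:{G} ∪→ {A,G}; cost 1
[col 0] UV: children U:{G}, V:{A} ∪→ {A,G}; cost 1
[col 0] DHUV: children DH:{A,G}, UV:{A,G} ∩→ {A,G}; cost 0
[col 1] DH: children D:{G}, H:{G} ∩→ {G}; cost 0
[col 1] UV: children U:{T}, V:{G} ∪→ {G,T}; cost 1
[col 1] DHUV: children DH:{G}, UV:{G,T} ∩→ {G}; cost 0
[col 2] DH: children D:{T}, H:{G} ∪→ {G,T}; cost 1
[col 2] UV: children U:{G}, V:{T} ∪→ {G,T}; cost 1
[col 2] DHUV: children DH:{G,T}, UV:{G,T} ∩→ {G,T}; cost 0
per-site changes: [2, 1, 2]; total = 5

G,T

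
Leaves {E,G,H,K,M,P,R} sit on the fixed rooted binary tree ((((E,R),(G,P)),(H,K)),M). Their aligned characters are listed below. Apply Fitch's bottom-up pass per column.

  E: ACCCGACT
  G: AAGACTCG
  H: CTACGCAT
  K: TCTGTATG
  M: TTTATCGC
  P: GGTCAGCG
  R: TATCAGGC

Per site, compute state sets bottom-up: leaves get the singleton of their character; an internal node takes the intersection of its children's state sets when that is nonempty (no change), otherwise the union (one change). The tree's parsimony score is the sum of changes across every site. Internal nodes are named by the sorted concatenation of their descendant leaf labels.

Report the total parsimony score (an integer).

30

[col 0] ER: children E:{A}, R:{T} ∪→ {A,T}; cost 1
[col 0] GP: children G:{A}, P:{G} ∪→ {A,G}; cost 1
[col 0] EGPR: children ER:{A,T}, GP:{A,G} ∩→ {A}; cost 0
[col 0] HK: children H:{C}, K:{T} ∪→ {C,T}; cost 1
[col 0] EGHKPR: children EGPR:{A}, HK:{C,T} ∪→ {A,C,T}; cost 1
[col 0] EGHKMPR: children EGHKPR:{A,C,T}, M:{T} ∩→ {T}; cost 0
[col 1] ER: children E:{C}, R:{A} ∪→ {A,C}; cost 1
[col 1] GP: children G:{A}, P:{G} ∪→ {A,G}; cost 1
[col 1] EGPR: children ER:{A,C}, GP:{A,G} ∩→ {A}; cost 0
[col 1] HK: children H:{T}, K:{C} ∪→ {C,T}; cost 1
[col 1] EGHKPR: children EGPR:{A}, HK:{C,T} ∪→ {A,C,T}; cost 1
[col 1] EGHKMPR: children EGHKPR:{A,C,T}, M:{T} ∩→ {T}; cost 0
[col 2] ER: children E:{C}, R:{T} ∪→ {C,T}; cost 1
[col 2] GP: children G:{G}, P:{T} ∪→ {G,T}; cost 1
[col 2] EGPR: children ER:{C,T}, GP:{G,T} ∩→ {T}; cost 0
[col 2] HK: children H:{A}, K:{T} ∪→ {A,T}; cost 1
[col 2] EGHKPR: children EGPR:{T}, HK:{A,T} ∩→ {T}; cost 0
[col 2] EGHKMPR: children EGHKPR:{T}, M:{T} ∩→ {T}; cost 0
[col 3] ER: children E:{C}, R:{C} ∩→ {C}; cost 0
[col 3] GP: children G:{A}, P:{C} ∪→ {A,C}; cost 1
[col 3] EGPR: children ER:{C}, GP:{A,C} ∩→ {C}; cost 0
[col 3] HK: children H:{C}, K:{G} ∪→ {C,G}; cost 1
[col 3] EGHKPR: children EGPR:{C}, HK:{C,G} ∩→ {C}; cost 0
[col 3] EGHKMPR: children EGHKPR:{C}, M:{A} ∪→ {A,C}; cost 1
[col 4] ER: children E:{G}, R:{A} ∪→ {A,G}; cost 1
[col 4] GP: children G:{C}, P:{A} ∪→ {A,C}; cost 1
[col 4] EGPR: children ER:{A,G}, GP:{A,C} ∩→ {A}; cost 0
[col 4] HK: children H:{G}, K:{T} ∪→ {G,T}; cost 1
[col 4] EGHKPR: children EGPR:{A}, HK:{G,T} ∪→ {A,G,T}; cost 1
[col 4] EGHKMPR: children EGHKPR:{A,G,T}, M:{T} ∩→ {T}; cost 0
[col 5] ER: children E:{A}, R:{G} ∪→ {A,G}; cost 1
[col 5] GP: children G:{T}, P:{G} ∪→ {G,T}; cost 1
[col 5] EGPR: children ER:{A,G}, GP:{G,T} ∩→ {G}; cost 0
[col 5] HK: children H:{C}, K:{A} ∪→ {A,C}; cost 1
[col 5] EGHKPR: children EGPR:{G}, HK:{A,C} ∪→ {A,C,G}; cost 1
[col 5] EGHKMPR: children EGHKPR:{A,C,G}, M:{C} ∩→ {C}; cost 0
[col 6] ER: children E:{C}, R:{G} ∪→ {C,G}; cost 1
[col 6] GP: children G:{C}, P:{C} ∩→ {C}; cost 0
[col 6] EGPR: children ER:{C,G}, GP:{C} ∩→ {C}; cost 0
[col 6] HK: children H:{A}, K:{T} ∪→ {A,T}; cost 1
[col 6] EGHKPR: children EGPR:{C}, HK:{A,T} ∪→ {A,C,T}; cost 1
[col 6] EGHKMPR: children EGHKPR:{A,C,T}, M:{G} ∪→ {A,C,G,T}; cost 1
[col 7] ER: children E:{T}, R:{C} ∪→ {C,T}; cost 1
[col 7] GP: children G:{G}, P:{G} ∩→ {G}; cost 0
[col 7] EGPR: children ER:{C,T}, GP:{G} ∪→ {C,G,T}; cost 1
[col 7] HK: children H:{T}, K:{G} ∪→ {G,T}; cost 1
[col 7] EGHKPR: children EGPR:{C,G,T}, HK:{G,T} ∩→ {G,T}; cost 0
[col 7] EGHKMPR: children EGHKPR:{G,T}, M:{C} ∪→ {C,G,T}; cost 1
per-site changes: [4, 4, 3, 3, 4, 4, 4, 4]; total = 30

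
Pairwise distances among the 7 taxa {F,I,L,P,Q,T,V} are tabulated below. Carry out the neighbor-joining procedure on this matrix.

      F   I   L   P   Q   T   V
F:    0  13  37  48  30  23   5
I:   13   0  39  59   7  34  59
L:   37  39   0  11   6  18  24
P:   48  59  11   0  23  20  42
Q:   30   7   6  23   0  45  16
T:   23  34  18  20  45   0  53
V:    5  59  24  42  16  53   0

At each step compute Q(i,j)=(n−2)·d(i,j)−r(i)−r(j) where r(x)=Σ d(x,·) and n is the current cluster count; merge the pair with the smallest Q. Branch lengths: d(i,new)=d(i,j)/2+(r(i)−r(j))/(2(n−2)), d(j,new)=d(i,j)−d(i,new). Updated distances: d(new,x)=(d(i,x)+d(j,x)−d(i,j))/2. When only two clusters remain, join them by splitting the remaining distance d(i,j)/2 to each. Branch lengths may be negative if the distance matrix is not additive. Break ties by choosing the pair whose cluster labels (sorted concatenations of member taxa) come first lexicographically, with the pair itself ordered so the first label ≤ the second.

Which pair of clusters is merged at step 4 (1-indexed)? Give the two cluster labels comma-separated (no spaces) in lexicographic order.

1. join F+V (d=5, Q=-330) ⇒ FV; edges |F|=-9/5, |V|=34/5
  updated: d(FV,I)=67/2, d(FV,L)=28, d(FV,P)=85/2, d(FV,Q)=41/2, d(FV,T)=71/2
2. join I+Q (d=7, Q=-246) ⇒ IQ; edges |I|=99/8, |Q|=-43/8
  updated: d(FV,IQ)=47/2, d(IQ,L)=19, d(IQ,P)=75/2, d(IQ,T)=36
3. join FV+IQ (d=47/2, Q=-175) ⇒ FIQV; edges |FV|=14, |IQ|=19/2
  updated: d(FIQV,L)=47/4, d(FIQV,P)=113/4, d(FIQV,T)=24
4. join FIQV+L (d=47/4, Q=-325/4) ⇒ FILQV; edges |FIQV|=187/16, |L|=1/16
  updated: d(FILQV,P)=55/4, d(FILQV,T)=121/8
5. join FILQV+P (d=55/4, Q=-391/8) ⇒ FILPQV; edges |FILQV|=71/16, |P|=149/16
  updated: d(FILPQV,T)=171/16
6. join FILPQV+T (d=171/16) ⇒ FILPQTV; edges |FILPQV|=171/32, |T|=171/32
final tree: (((((F:-9/5,V:34/5):14,(I:99/8,Q:-43/8):19/2):187/16,L:1/16):71/16,P:149/16):171/32,T:171/32)
total length: 1147/16

FIQV,L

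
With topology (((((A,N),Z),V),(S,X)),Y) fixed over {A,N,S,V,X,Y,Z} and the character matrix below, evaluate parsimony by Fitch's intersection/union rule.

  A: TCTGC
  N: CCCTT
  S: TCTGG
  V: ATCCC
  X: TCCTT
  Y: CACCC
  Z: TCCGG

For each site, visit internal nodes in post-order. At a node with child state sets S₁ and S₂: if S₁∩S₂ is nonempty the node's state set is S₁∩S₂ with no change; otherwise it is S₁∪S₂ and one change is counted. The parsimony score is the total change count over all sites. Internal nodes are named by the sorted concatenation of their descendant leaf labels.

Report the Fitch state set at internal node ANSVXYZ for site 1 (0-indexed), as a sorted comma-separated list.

site 0, node AN: A={T} ∪ N={C} → {C,T} (+1)
site 0, node ANZ: AN={C,T} ∩ Z={T} → {T} (+0)
site 0, node ANVZ: ANZ={T} ∪ V={A} → {A,T} (+1)
site 0, node SX: S={T} ∩ X={T} → {T} (+0)
site 0, node ANSVXZ: ANVZ={A,T} ∩ SX={T} → {T} (+0)
site 0, node ANSVXYZ: ANSVXZ={T} ∪ Y={C} → {C,T} (+1)
site 1, node AN: A={C} ∩ N={C} → {C} (+0)
site 1, node ANZ: AN={C} ∩ Z={C} → {C} (+0)
site 1, node ANVZ: ANZ={C} ∪ V={T} → {C,T} (+1)
site 1, node SX: S={C} ∩ X={C} → {C} (+0)
site 1, node ANSVXZ: ANVZ={C,T} ∩ SX={C} → {C} (+0)
site 1, node ANSVXYZ: ANSVXZ={C} ∪ Y={A} → {A,C} (+1)
site 2, node AN: A={T} ∪ N={C} → {C,T} (+1)
site 2, node ANZ: AN={C,T} ∩ Z={C} → {C} (+0)
site 2, node ANVZ: ANZ={C} ∩ V={C} → {C} (+0)
site 2, node SX: S={T} ∪ X={C} → {C,T} (+1)
site 2, node ANSVXZ: ANVZ={C} ∩ SX={C,T} → {C} (+0)
site 2, node ANSVXYZ: ANSVXZ={C} ∩ Y={C} → {C} (+0)
site 3, node AN: A={G} ∪ N={T} → {G,T} (+1)
site 3, node ANZ: AN={G,T} ∩ Z={G} → {G} (+0)
site 3, node ANVZ: ANZ={G} ∪ V={C} → {C,G} (+1)
site 3, node SX: S={G} ∪ X={T} → {G,T} (+1)
site 3, node ANSVXZ: ANVZ={C,G} ∩ SX={G,T} → {G} (+0)
site 3, node ANSVXYZ: ANSVXZ={G} ∪ Y={C} → {C,G} (+1)
site 4, node AN: A={C} ∪ N={T} → {C,T} (+1)
site 4, node ANZ: AN={C,T} ∪ Z={G} → {C,G,T} (+1)
site 4, node ANVZ: ANZ={C,G,T} ∩ V={C} → {C} (+0)
site 4, node SX: S={G} ∪ X={T} → {G,T} (+1)
site 4, node ANSVXZ: ANVZ={C} ∪ SX={G,T} → {C,G,T} (+1)
site 4, node ANSVXYZ: ANSVXZ={C,G,T} ∩ Y={C} → {C} (+0)
per-site changes: [3, 2, 2, 4, 4]; total = 15

A,C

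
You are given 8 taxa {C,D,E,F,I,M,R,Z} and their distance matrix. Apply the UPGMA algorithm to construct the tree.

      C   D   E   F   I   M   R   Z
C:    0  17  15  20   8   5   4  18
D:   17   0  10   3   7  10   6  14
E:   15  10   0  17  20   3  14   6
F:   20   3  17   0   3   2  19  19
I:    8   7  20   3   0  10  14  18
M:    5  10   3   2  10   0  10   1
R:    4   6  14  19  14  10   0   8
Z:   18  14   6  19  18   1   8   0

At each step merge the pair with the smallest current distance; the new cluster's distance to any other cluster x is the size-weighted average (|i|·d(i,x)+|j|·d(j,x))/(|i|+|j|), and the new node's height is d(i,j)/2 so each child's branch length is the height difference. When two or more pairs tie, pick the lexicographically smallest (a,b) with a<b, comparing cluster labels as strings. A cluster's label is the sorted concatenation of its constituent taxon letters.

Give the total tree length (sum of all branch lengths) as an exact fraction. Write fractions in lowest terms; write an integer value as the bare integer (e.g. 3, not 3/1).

step 1: merge (M,Z) at d=1; branch lengths M→1/2, Z→1/2; new cluster MZ
  updated: d(C,MZ)=23/2, d(D,MZ)=12, d(E,MZ)=9/2, d(F,MZ)=21/2, d(I,MZ)=14, d(MZ,R)=9
step 2: merge (D,F) at d=3; branch lengths D→3/2, F→3/2; new cluster DF
  updated: d(C,DF)=37/2, d(DF,E)=27/2, d(DF,I)=5, d(DF,MZ)=45/4, d(DF,R)=25/2
step 3: merge (C,R) at d=4; branch lengths C→2, R→2; new cluster CR
  updated: d(CR,DF)=31/2, d(CR,E)=29/2, d(CR,I)=11, d(CR,MZ)=41/4
step 4: merge (E,MZ) at d=9/2; branch lengths E→9/4, MZ→7/4; new cluster EMZ
  updated: d(CR,EMZ)=35/3, d(DF,EMZ)=12, d(EMZ,I)=16
step 5: merge (DF,I) at d=5; branch lengths DF→1, I→5/2; new cluster DFI
  updated: d(CR,DFI)=14, d(DFI,EMZ)=40/3
step 6: merge (CR,EMZ) at d=35/3; branch lengths CR→23/6, EMZ→43/12; new cluster CEMRZ
  updated: d(CEMRZ,DFI)=68/5
step 7: merge (CEMRZ,DFI) at d=68/5; branch lengths CEMRZ→29/30, DFI→43/10; new cluster CDEFIMRZ
final tree: (((C:2,R:2):23/6,(E:9/4,(M:1/2,Z:1/2):7/4):43/12):29/30,((D:3/2,F:3/2):1,I:5/2):43/10)
total length: 1691/60

1691/60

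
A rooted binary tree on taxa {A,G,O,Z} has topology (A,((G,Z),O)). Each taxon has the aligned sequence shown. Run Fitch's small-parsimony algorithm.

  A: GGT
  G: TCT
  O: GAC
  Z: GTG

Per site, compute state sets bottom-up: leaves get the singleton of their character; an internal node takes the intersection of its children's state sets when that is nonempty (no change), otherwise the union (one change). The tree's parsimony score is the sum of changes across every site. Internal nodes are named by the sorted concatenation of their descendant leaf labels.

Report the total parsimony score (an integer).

GZ@0: {T} ∪ {G} = {G,T} (union, +1)
GOZ@0: {G,T} ∩ {G} = {G} (intersection, +0)
AGOZ@0: {G} ∩ {G} = {G} (intersection, +0)
GZ@1: {C} ∪ {T} = {C,T} (union, +1)
GOZ@1: {C,T} ∪ {A} = {A,C,T} (union, +1)
AGOZ@1: {G} ∪ {A,C,T} = {A,C,G,T} (union, +1)
GZ@2: {T} ∪ {G} = {G,T} (union, +1)
GOZ@2: {G,T} ∪ {C} = {C,G,T} (union, +1)
AGOZ@2: {T} ∩ {C,G,T} = {T} (intersection, +0)
per-site changes: [1, 3, 2]; total = 6

6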